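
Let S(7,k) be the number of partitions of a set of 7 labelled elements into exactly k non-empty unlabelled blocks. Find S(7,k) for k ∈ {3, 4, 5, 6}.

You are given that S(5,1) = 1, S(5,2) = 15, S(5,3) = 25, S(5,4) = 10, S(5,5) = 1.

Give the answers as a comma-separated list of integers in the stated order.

301, 350, 140, 21

row 6: T[6][2]=2·15+1=31  T[6][3]=3·25+15=90  T[6][4]=4·10+25=65  T[6][5]=5·1+10=15  T[6][6]=6·0+1=1
row 7: T[7][3]=3·90+31=301  T[7][4]=4·65+90=350  T[7][5]=5·15+65=140  T[7][6]=6·1+15=21
Read S(7,3) = 301, S(7,4) = 350, S(7,5) = 140, S(7,6) = 21.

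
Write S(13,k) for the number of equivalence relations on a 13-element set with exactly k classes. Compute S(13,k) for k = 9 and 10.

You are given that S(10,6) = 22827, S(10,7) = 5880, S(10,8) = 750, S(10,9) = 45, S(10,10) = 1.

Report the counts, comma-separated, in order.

[11] T[11,7]:7*5880+22827=63987 · T[11,8]:8*750+5880=11880 · T[11,9]:9*45+750=1155 · T[11,10]:10*1+45=55
[12] T[12,8]:8*11880+63987=159027 · T[12,9]:9*1155+11880=22275 · T[12,10]:10*55+1155=1705
[13] T[13,9]:9*22275+159027=359502 · T[13,10]:10*1705+22275=39325
Read S(13,9) = 359502, S(13,10) = 39325.

359502, 39325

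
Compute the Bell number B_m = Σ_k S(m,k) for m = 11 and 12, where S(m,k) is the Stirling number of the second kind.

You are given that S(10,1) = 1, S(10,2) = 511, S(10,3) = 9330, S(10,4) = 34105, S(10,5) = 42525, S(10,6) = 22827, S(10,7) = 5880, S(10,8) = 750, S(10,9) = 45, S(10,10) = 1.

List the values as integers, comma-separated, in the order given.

i=11: T(11,1)=0+1·1=1 | T(11,2)=1+2·511=1023 | T(11,3)=511+3·9330=28501 | T(11,4)=9330+4·34105=145750 | T(11,5)=34105+5·42525=246730 | T(11,6)=42525+6·22827=179487 | T(11,7)=22827+7·5880=63987 | T(11,8)=5880+8·750=11880 | T(11,9)=750+9·45=1155 | T(11,10)=45+10·1=55 | T(11,11)=1+11·0=1
i=12: T(12,1)=0+1·1=1 | T(12,2)=1+2·1023=2047 | T(12,3)=1023+3·28501=86526 | T(12,4)=28501+4·145750=611501 | T(12,5)=145750+5·246730=1379400 | T(12,6)=246730+6·179487=1323652 | T(12,7)=179487+7·63987=627396 | T(12,8)=63987+8·11880=159027 | T(12,9)=11880+9·1155=22275 | T(12,10)=1155+10·55=1705 | T(12,11)=55+11·1=66 | T(12,12)=1+12·0=1
B_11 = ΣS(11,k) = 1+1023+28501+145750+246730+179487+63987+11880+1155+55+1 = 678570
B_12 = ΣS(12,k) = 1+2047+86526+611501+1379400+1323652+627396+159027+22275+1705+66+1 = 4213597

678570, 4213597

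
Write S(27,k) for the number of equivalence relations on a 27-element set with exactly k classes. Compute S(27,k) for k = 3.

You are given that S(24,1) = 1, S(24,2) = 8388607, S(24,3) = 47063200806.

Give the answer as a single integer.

1270865805301

r25: T_25,1=1×1+0=1; T_25,2=2×8388607+1=16777215; T_25,3=3×47063200806+8388607=141197991025
r26: T_26,2=2×16777215+1=33554431; T_26,3=3×141197991025+16777215=423610750290
r27: T_27,3=3×423610750290+33554431=1270865805301
Read S(27,3) = 1270865805301.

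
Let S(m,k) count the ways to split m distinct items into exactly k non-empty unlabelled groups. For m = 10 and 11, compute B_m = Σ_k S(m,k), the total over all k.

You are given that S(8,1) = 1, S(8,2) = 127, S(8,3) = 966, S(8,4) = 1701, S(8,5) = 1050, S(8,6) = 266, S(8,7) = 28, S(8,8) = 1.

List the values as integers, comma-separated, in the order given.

115975, 678570

[9] T[9,1]:1*1+0=1 · T[9,2]:2*127+1=255 · T[9,3]:3*966+127=3025 · T[9,4]:4*1701+966=7770 · T[9,5]:5*1050+1701=6951 · T[9,6]:6*266+1050=2646 · T[9,7]:7*28+266=462 · T[9,8]:8*1+28=36 · T[9,9]:9*0+1=1
[10] T[10,1]:1*1+0=1 · T[10,2]:2*255+1=511 · T[10,3]:3*3025+255=9330 · T[10,4]:4*7770+3025=34105 · T[10,5]:5*6951+7770=42525 · T[10,6]:6*2646+6951=22827 · T[10,7]:7*462+2646=5880 · T[10,8]:8*36+462=750 · T[10,9]:9*1+36=45 · T[10,10]:10*0+1=1
[11] T[11,1]:1*1+0=1 · T[11,2]:2*511+1=1023 · T[11,3]:3*9330+511=28501 · T[11,4]:4*34105+9330=145750 · T[11,5]:5*42525+34105=246730 · T[11,6]:6*22827+42525=179487 · T[11,7]:7*5880+22827=63987 · T[11,8]:8*750+5880=11880 · T[11,9]:9*45+750=1155 · T[11,10]:10*1+45=55 · T[11,11]:11*0+1=1
B_10 = ΣS(10,k) = 1+511+9330+34105+42525+22827+5880+750+45+1 = 115975
B_11 = ΣS(11,k) = 1+1023+28501+145750+246730+179487+63987+11880+1155+55+1 = 678570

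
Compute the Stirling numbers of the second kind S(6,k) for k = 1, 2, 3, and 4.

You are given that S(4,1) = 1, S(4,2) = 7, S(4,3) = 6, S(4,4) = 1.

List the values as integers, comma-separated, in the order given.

1, 31, 90, 65

i=5: T(5,1)=0+1·1=1 | T(5,2)=1+2·7=15 | T(5,3)=7+3·6=25 | T(5,4)=6+4·1=10
i=6: T(6,1)=0+1·1=1 | T(6,2)=1+2·15=31 | T(6,3)=15+3·25=90 | T(6,4)=25+4·10=65
Read S(6,1) = 1, S(6,2) = 31, S(6,3) = 90, S(6,4) = 65.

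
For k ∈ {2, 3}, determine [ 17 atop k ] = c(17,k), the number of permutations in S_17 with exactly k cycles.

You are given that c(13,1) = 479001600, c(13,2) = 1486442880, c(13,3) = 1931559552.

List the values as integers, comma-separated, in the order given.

@14  (14,1):479001600·13+0→6227020800, (14,2):1486442880·13+479001600→19802759040, (14,3):1931559552·13+1486442880→26596717056
@15  (15,1):6227020800·14+0→87178291200, (15,2):19802759040·14+6227020800→283465647360, (15,3):26596717056·14+19802759040→392156797824
@16  (16,1):87178291200·15+0→1307674368000, (16,2):283465647360·15+87178291200→4339163001600, (16,3):392156797824·15+283465647360→6165817614720
@17  (17,2):4339163001600·16+1307674368000→70734282393600, (17,3):6165817614720·16+4339163001600→102992244837120
Read c(17,2) = 70734282393600, c(17,3) = 102992244837120.

70734282393600, 102992244837120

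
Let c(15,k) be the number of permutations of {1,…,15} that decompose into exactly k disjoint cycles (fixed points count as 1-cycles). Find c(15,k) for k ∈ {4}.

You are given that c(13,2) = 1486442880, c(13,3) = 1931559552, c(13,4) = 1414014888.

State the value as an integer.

310989260400

i=14: T(14,3)=1486442880+13·1931559552=26596717056 | T(14,4)=1931559552+13·1414014888=20313753096
i=15: T(15,4)=26596717056+14·20313753096=310989260400
Read c(15,4) = 310989260400.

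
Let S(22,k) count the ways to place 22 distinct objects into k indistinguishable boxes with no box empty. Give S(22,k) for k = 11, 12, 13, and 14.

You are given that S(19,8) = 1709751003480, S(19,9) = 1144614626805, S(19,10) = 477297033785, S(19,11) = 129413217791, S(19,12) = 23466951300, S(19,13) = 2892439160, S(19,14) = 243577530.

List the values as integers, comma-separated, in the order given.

row 20: T[20][9]=9·1144614626805+1709751003480=12011282644725  T[20][10]=10·477297033785+1144614626805=5917584964655  T[20][11]=11·129413217791+477297033785=1900842429486  T[20][12]=12·23466951300+129413217791=411016633391  T[20][13]=13·2892439160+23466951300=61068660380  T[20][14]=14·243577530+2892439160=6302524580
row 21: T[21][10]=10·5917584964655+12011282644725=71187132291275  T[21][11]=11·1900842429486+5917584964655=26826851689001  T[21][12]=12·411016633391+1900842429486=6833042030178  T[21][13]=13·61068660380+411016633391=1204909218331  T[21][14]=14·6302524580+61068660380=149304004500
row 22: T[22][11]=11·26826851689001+71187132291275=366282500870286  T[22][12]=12·6833042030178+26826851689001=108823356051137  T[22][13]=13·1204909218331+6833042030178=22496861868481  T[22][14]=14·149304004500+1204909218331=3295165281331
Read S(22,11) = 366282500870286, S(22,12) = 108823356051137, S(22,13) = 22496861868481, S(22,14) = 3295165281331.

366282500870286, 108823356051137, 22496861868481, 3295165281331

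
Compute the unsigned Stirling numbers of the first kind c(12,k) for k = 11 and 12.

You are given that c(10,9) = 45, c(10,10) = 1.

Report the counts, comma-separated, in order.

66, 1

@11  (11,10):1·10+45→55, (11,11):0·10+1→1
@12  (12,11):1·11+55→66, (12,12):0·11+1→1
Read c(12,11) = 66, c(12,12) = 1.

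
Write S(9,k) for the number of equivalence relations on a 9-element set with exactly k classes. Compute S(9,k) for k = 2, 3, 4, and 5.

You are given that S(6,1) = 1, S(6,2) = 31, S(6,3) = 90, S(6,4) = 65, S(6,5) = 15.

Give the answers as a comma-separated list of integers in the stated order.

r7: T_7,1=1×1+0=1; T_7,2=2×31+1=63; T_7,3=3×90+31=301; T_7,4=4×65+90=350; T_7,5=5×15+65=140
r8: T_8,1=1×1+0=1; T_8,2=2×63+1=127; T_8,3=3×301+63=966; T_8,4=4×350+301=1701; T_8,5=5×140+350=1050
r9: T_9,2=2×127+1=255; T_9,3=3×966+127=3025; T_9,4=4×1701+966=7770; T_9,5=5×1050+1701=6951
Read S(9,2) = 255, S(9,3) = 3025, S(9,4) = 7770, S(9,5) = 6951.

255, 3025, 7770, 6951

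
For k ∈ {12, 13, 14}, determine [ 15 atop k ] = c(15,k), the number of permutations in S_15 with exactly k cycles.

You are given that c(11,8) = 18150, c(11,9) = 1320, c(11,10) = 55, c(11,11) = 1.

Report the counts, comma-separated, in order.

row 12: T[12][9]=11·1320+18150=32670  T[12][10]=11·55+1320=1925  T[12][11]=11·1+55=66  T[12][12]=11·0+1=1
row 13: T[13][10]=12·1925+32670=55770  T[13][11]=12·66+1925=2717  T[13][12]=12·1+66=78  T[13][13]=12·0+1=1
row 14: T[14][11]=13·2717+55770=91091  T[14][12]=13·78+2717=3731  T[14][13]=13·1+78=91  T[14][14]=13·0+1=1
row 15: T[15][12]=14·3731+91091=143325  T[15][13]=14·91+3731=5005  T[15][14]=14·1+91=105
Read c(15,12) = 143325, c(15,13) = 5005, c(15,14) = 105.

143325, 5005, 105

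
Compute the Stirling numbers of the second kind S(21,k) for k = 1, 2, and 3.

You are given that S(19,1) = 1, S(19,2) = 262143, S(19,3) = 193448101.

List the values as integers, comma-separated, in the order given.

r20: T_20,1=1×1+0=1; T_20,2=2×262143+1=524287; T_20,3=3×193448101+262143=580606446
r21: T_21,1=1×1+0=1; T_21,2=2×524287+1=1048575; T_21,3=3×580606446+524287=1742343625
Read S(21,1) = 1, S(21,2) = 1048575, S(21,3) = 1742343625.

1, 1048575, 1742343625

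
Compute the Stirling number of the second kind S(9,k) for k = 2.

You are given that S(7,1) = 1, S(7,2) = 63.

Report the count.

255

@8  (8,1):1·1+0→1, (8,2):63·2+1→127
@9  (9,2):127·2+1→255
Read S(9,2) = 255.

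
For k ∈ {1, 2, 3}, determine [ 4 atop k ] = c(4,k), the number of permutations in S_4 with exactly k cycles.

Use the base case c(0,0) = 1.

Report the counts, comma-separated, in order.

i=1: T(1,1)=1+0·0=1
i=2: T(2,1)=0+1·1=1 | T(2,2)=1+1·0=1
i=3: T(3,1)=0+2·1=2 | T(3,2)=1+2·1=3 | T(3,3)=1+2·0=1
i=4: T(4,1)=0+3·2=6 | T(4,2)=2+3·3=11 | T(4,3)=3+3·1=6
Read c(4,1) = 6, c(4,2) = 11, c(4,3) = 6.

6, 11, 6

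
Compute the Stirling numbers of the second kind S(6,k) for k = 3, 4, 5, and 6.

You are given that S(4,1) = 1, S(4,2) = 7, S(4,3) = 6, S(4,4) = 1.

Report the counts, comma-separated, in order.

90, 65, 15, 1

i=5: T(5,2)=1+2·7=15 | T(5,3)=7+3·6=25 | T(5,4)=6+4·1=10 | T(5,5)=1+5·0=1
i=6: T(6,3)=15+3·25=90 | T(6,4)=25+4·10=65 | T(6,5)=10+5·1=15 | T(6,6)=1+6·0=1
Read S(6,3) = 90, S(6,4) = 65, S(6,5) = 15, S(6,6) = 1.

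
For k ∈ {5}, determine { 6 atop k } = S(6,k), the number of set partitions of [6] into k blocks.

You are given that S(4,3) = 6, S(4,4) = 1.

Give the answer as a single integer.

[5] T[5,4]:4*1+6=10 · T[5,5]:5*0+1=1
[6] T[6,5]:5*1+10=15
Read S(6,5) = 15.

15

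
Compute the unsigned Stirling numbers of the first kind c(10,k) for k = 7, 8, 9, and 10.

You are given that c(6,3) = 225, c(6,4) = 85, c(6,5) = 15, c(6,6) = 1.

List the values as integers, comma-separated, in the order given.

9450, 870, 45, 1

row 7: T[7][4]=6·85+225=735  T[7][5]=6·15+85=175  T[7][6]=6·1+15=21  T[7][7]=6·0+1=1
row 8: T[8][5]=7·175+735=1960  T[8][6]=7·21+175=322  T[8][7]=7·1+21=28  T[8][8]=7·0+1=1
row 9: T[9][6]=8·322+1960=4536  T[9][7]=8·28+322=546  T[9][8]=8·1+28=36  T[9][9]=8·0+1=1
row 10: T[10][7]=9·546+4536=9450  T[10][8]=9·36+546=870  T[10][9]=9·1+36=45  T[10][10]=9·0+1=1
Read c(10,7) = 9450, c(10,8) = 870, c(10,9) = 45, c(10,10) = 1.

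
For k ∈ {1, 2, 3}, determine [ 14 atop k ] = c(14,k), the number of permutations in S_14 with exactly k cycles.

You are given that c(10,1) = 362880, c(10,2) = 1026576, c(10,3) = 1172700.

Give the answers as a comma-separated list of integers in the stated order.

6227020800, 19802759040, 26596717056

r11: T_11,1=10×362880+0=3628800; T_11,2=10×1026576+362880=10628640; T_11,3=10×1172700+1026576=12753576
r12: T_12,1=11×3628800+0=39916800; T_12,2=11×10628640+3628800=120543840; T_12,3=11×12753576+10628640=150917976
r13: T_13,1=12×39916800+0=479001600; T_13,2=12×120543840+39916800=1486442880; T_13,3=12×150917976+120543840=1931559552
r14: T_14,1=13×479001600+0=6227020800; T_14,2=13×1486442880+479001600=19802759040; T_14,3=13×1931559552+1486442880=26596717056
Read c(14,1) = 6227020800, c(14,2) = 19802759040, c(14,3) = 26596717056.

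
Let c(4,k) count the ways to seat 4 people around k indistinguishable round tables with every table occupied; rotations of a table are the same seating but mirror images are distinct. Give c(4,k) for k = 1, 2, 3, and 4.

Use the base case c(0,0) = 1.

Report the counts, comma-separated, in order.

i=1: T(1,1)=1+0·0=1
i=2: T(2,1)=0+1·1=1 | T(2,2)=1+1·0=1
i=3: T(3,1)=0+2·1=2 | T(3,2)=1+2·1=3 | T(3,3)=1+2·0=1
i=4: T(4,1)=0+3·2=6 | T(4,2)=2+3·3=11 | T(4,3)=3+3·1=6 | T(4,4)=1+3·0=1
Read c(4,1) = 6, c(4,2) = 11, c(4,3) = 6, c(4,4) = 1.

6, 11, 6, 1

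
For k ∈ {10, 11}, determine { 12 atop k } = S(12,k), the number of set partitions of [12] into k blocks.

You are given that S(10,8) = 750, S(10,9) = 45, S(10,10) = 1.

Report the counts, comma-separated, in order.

r11: T_11,9=9×45+750=1155; T_11,10=10×1+45=55; T_11,11=11×0+1=1
r12: T_12,10=10×55+1155=1705; T_12,11=11×1+55=66
Read S(12,10) = 1705, S(12,11) = 66.

1705, 66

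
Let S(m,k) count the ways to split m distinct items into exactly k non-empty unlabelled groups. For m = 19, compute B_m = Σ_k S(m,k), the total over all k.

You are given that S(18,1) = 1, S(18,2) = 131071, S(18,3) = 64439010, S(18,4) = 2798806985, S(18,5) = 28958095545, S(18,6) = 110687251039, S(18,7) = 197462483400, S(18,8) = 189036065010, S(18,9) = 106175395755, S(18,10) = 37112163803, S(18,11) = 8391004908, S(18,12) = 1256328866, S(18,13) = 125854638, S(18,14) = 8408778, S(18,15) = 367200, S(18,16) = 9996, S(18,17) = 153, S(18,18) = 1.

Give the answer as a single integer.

[19] T[19,1]:1*1+0=1 · T[19,2]:2*131071+1=262143 · T[19,3]:3*64439010+131071=193448101 · T[19,4]:4*2798806985+64439010=11259666950 · T[19,5]:5*28958095545+2798806985=147589284710 · T[19,6]:6*110687251039+28958095545=693081601779 · T[19,7]:7*197462483400+110687251039=1492924634839 · T[19,8]:8*189036065010+197462483400=1709751003480 · T[19,9]:9*106175395755+189036065010=1144614626805 · T[19,10]:10*37112163803+106175395755=477297033785 · T[19,11]:11*8391004908+37112163803=129413217791 · T[19,12]:12*1256328866+8391004908=23466951300 · T[19,13]:13*125854638+1256328866=2892439160 · T[19,14]:14*8408778+125854638=243577530 · T[19,15]:15*367200+8408778=13916778 · T[19,16]:16*9996+367200=527136 · T[19,17]:17*153+9996=12597 · T[19,18]:18*1+153=171 · T[19,19]:19*0+1=1
B_19 = ΣS(19,k) = 1+262143+193448101+11259666950+147589284710+693081601779+1492924634839+1709751003480+1144614626805+477297033785+129413217791+23466951300+2892439160+243577530+13916778+527136+12597+171+1 = 5832742205057

5832742205057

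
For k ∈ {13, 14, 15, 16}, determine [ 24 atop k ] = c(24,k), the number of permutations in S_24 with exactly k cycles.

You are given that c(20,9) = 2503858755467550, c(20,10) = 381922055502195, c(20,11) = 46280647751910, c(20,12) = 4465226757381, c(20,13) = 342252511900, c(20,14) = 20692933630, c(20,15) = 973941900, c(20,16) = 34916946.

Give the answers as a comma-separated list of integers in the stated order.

@21  (21,10):381922055502195·20+2503858755467550→10142299865511450, (21,11):46280647751910·20+381922055502195→1307535010540395, (21,12):4465226757381·20+46280647751910→135585182899530, (21,13):342252511900·20+4465226757381→11310276995381, (21,14):20692933630·20+342252511900→756111184500, (21,15):973941900·20+20692933630→40171771630, (21,16):34916946·20+973941900→1672280820
@22  (22,11):1307535010540395·21+10142299865511450→37600535086859745, (22,12):135585182899530·21+1307535010540395→4154823851430525, (22,13):11310276995381·21+135585182899530→373100999802531, (22,14):756111184500·21+11310276995381→27188611869881, (22,15):40171771630·21+756111184500→1599718388730, (22,16):1672280820·21+40171771630→75289668850
@23  (23,12):4154823851430525·22+37600535086859745→129006659818331295, (23,13):373100999802531·22+4154823851430525→12363045847086207, (23,14):27188611869881·22+373100999802531→971250460939913, (23,15):1599718388730·22+27188611869881→62382416421941, (23,16):75289668850·22+1599718388730→3256091103430
@24  (24,13):12363045847086207·23+129006659818331295→413356714301314056, (24,14):971250460939913·23+12363045847086207→34701806448704206, (24,15):62382416421941·23+971250460939913→2406046038644556, (24,16):3256091103430·23+62382416421941→137272511800831
Read c(24,13) = 413356714301314056, c(24,14) = 34701806448704206, c(24,15) = 2406046038644556, c(24,16) = 137272511800831.

413356714301314056, 34701806448704206, 2406046038644556, 137272511800831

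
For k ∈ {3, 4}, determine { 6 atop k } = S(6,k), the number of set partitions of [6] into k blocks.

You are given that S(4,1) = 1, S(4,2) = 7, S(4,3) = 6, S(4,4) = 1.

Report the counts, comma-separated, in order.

90, 65

row 5: T[5][2]=2·7+1=15  T[5][3]=3·6+7=25  T[5][4]=4·1+6=10
row 6: T[6][3]=3·25+15=90  T[6][4]=4·10+25=65
Read S(6,3) = 90, S(6,4) = 65.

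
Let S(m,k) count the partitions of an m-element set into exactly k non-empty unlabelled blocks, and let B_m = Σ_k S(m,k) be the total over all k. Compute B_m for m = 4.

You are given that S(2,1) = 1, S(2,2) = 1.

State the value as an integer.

r3: T_3,1=1×1+0=1; T_3,2=2×1+1=3; T_3,3=3×0+1=1
r4: T_4,1=1×1+0=1; T_4,2=2×3+1=7; T_4,3=3×1+3=6; T_4,4=4×0+1=1
B_4 = ΣS(4,k) = 1+7+6+1 = 15

15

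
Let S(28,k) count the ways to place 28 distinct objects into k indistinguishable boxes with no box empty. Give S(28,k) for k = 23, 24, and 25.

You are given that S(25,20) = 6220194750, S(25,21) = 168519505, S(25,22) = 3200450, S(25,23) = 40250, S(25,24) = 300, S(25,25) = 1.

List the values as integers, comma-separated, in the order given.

@26  (26,21):168519505·21+6220194750→9759104355, (26,22):3200450·22+168519505→238929405, (26,23):40250·23+3200450→4126200, (26,24):300·24+40250→47450, (26,25):1·25+300→325
@27  (27,22):238929405·22+9759104355→15015551265, (27,23):4126200·23+238929405→333832005, (27,24):47450·24+4126200→5265000, (27,25):325·25+47450→55575
@28  (28,23):333832005·23+15015551265→22693687380, (28,24):5265000·24+333832005→460192005, (28,25):55575·25+5265000→6654375
Read S(28,23) = 22693687380, S(28,24) = 460192005, S(28,25) = 6654375.

22693687380, 460192005, 6654375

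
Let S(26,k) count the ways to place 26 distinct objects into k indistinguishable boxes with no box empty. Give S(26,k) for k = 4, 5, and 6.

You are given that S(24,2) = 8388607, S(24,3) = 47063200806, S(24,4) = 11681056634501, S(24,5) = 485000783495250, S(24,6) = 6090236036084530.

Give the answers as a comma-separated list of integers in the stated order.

187226356946265, 12230196160292565, 224595186974125331

i=25: T(25,3)=8388607+3·47063200806=141197991025 | T(25,4)=47063200806+4·11681056634501=46771289738810 | T(25,5)=11681056634501+5·485000783495250=2436684974110751 | T(25,6)=485000783495250+6·6090236036084530=37026417000002430
i=26: T(26,4)=141197991025+4·46771289738810=187226356946265 | T(26,5)=46771289738810+5·2436684974110751=12230196160292565 | T(26,6)=2436684974110751+6·37026417000002430=224595186974125331
Read S(26,4) = 187226356946265, S(26,5) = 12230196160292565, S(26,6) = 224595186974125331.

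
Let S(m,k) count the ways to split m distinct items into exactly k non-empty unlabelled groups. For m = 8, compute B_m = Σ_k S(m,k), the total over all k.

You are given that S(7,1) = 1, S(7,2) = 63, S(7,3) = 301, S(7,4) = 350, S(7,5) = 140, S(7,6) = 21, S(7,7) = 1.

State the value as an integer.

4140

[8] T[8,1]:1*1+0=1 · T[8,2]:2*63+1=127 · T[8,3]:3*301+63=966 · T[8,4]:4*350+301=1701 · T[8,5]:5*140+350=1050 · T[8,6]:6*21+140=266 · T[8,7]:7*1+21=28 · T[8,8]:8*0+1=1
B_8 = ΣS(8,k) = 1+127+966+1701+1050+266+28+1 = 4140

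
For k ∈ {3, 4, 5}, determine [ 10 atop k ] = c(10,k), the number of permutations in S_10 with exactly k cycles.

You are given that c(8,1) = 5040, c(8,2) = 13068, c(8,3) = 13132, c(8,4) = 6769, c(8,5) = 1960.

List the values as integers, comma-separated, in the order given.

r9: T_9,2=8×13068+5040=109584; T_9,3=8×13132+13068=118124; T_9,4=8×6769+13132=67284; T_9,5=8×1960+6769=22449
r10: T_10,3=9×118124+109584=1172700; T_10,4=9×67284+118124=723680; T_10,5=9×22449+67284=269325
Read c(10,3) = 1172700, c(10,4) = 723680, c(10,5) = 269325.

1172700, 723680, 269325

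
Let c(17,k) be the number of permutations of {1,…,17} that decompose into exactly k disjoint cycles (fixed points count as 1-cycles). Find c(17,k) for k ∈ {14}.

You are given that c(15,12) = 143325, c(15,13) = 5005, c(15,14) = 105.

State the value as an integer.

323680

row 16: T[16][13]=15·5005+143325=218400  T[16][14]=15·105+5005=6580
row 17: T[17][14]=16·6580+218400=323680
Read c(17,14) = 323680.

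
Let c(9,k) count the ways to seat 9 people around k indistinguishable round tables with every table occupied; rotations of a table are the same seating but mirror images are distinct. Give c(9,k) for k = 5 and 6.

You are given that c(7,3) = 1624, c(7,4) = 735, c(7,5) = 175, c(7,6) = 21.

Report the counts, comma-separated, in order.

22449, 4536

@8  (8,4):735·7+1624→6769, (8,5):175·7+735→1960, (8,6):21·7+175→322
@9  (9,5):1960·8+6769→22449, (9,6):322·8+1960→4536
Read c(9,5) = 22449, c(9,6) = 4536.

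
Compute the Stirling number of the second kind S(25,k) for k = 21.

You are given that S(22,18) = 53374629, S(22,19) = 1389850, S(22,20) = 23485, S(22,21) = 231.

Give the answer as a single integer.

168519505

row 23: T[23][19]=19·1389850+53374629=79781779  T[23][20]=20·23485+1389850=1859550  T[23][21]=21·231+23485=28336
row 24: T[24][20]=20·1859550+79781779=116972779  T[24][21]=21·28336+1859550=2454606
row 25: T[25][21]=21·2454606+116972779=168519505
Read S(25,21) = 168519505.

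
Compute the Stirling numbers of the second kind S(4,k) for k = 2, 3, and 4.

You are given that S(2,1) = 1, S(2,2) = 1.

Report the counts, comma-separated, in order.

i=3: T(3,1)=0+1·1=1 | T(3,2)=1+2·1=3 | T(3,3)=1+3·0=1
i=4: T(4,2)=1+2·3=7 | T(4,3)=3+3·1=6 | T(4,4)=1+4·0=1
Read S(4,2) = 7, S(4,3) = 6, S(4,4) = 1.

7, 6, 1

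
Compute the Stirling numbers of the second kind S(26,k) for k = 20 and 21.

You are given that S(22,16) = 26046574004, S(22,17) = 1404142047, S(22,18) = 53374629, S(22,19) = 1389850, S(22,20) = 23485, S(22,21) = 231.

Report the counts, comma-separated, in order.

r23: T_23,17=17×1404142047+26046574004=49916988803; T_23,18=18×53374629+1404142047=2364885369; T_23,19=19×1389850+53374629=79781779; T_23,20=20×23485+1389850=1859550; T_23,21=21×231+23485=28336
r24: T_24,18=18×2364885369+49916988803=92484925445; T_24,19=19×79781779+2364885369=3880739170; T_24,20=20×1859550+79781779=116972779; T_24,21=21×28336+1859550=2454606
r25: T_25,19=19×3880739170+92484925445=166218969675; T_25,20=20×116972779+3880739170=6220194750; T_25,21=21×2454606+116972779=168519505
r26: T_26,20=20×6220194750+166218969675=290622864675; T_26,21=21×168519505+6220194750=9759104355
Read S(26,20) = 290622864675, S(26,21) = 9759104355.

290622864675, 9759104355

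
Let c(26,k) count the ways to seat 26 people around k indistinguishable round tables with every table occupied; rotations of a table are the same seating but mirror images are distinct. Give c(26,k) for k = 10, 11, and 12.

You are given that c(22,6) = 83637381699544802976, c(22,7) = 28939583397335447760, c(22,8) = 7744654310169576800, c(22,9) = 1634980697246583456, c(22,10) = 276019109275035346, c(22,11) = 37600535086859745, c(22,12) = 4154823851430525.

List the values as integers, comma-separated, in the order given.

@23  (23,7):28939583397335447760·22+83637381699544802976→720308216440924653696, (23,8):7744654310169576800·22+28939583397335447760→199321978221066137360, (23,9):1634980697246583456·22+7744654310169576800→43714229649594412832, (23,10):276019109275035346·22+1634980697246583456→7707401101297361068, (23,11):37600535086859745·22+276019109275035346→1103230881185949736, (23,12):4154823851430525·22+37600535086859745→129006659818331295
@24  (24,8):199321978221066137360·23+720308216440924653696→5304713715525445812976, (24,9):43714229649594412832·23+199321978221066137360→1204749260161737632496, (24,10):7707401101297361068·23+43714229649594412832→220984454979433717396, (24,11):1103230881185949736·23+7707401101297361068→33081711368574204996, (24,12):129006659818331295·23+1103230881185949736→4070384057007569521
@25  (25,9):1204749260161737632496·24+5304713715525445812976→34218695959407148992880, (25,10):220984454979433717396·24+1204749260161737632496→6508376179668146850000, (25,11):33081711368574204996·24+220984454979433717396→1014945527825214637300, (25,12):4070384057007569521·24+33081711368574204996→130770928736755873500
@26  (26,10):6508376179668146850000·25+34218695959407148992880→196928100451110820242880, (26,11):1014945527825214637300·25+6508376179668146850000→31882014375298512782500, (26,12):130770928736755873500·25+1014945527825214637300→4284218746244111474800
Read c(26,10) = 196928100451110820242880, c(26,11) = 31882014375298512782500, c(26,12) = 4284218746244111474800.

196928100451110820242880, 31882014375298512782500, 4284218746244111474800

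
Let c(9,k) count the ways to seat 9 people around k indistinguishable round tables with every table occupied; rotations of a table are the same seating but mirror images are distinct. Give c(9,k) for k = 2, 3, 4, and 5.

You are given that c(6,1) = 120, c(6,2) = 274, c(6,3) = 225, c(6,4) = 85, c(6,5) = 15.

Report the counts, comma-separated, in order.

i=7: T(7,1)=0+6·120=720 | T(7,2)=120+6·274=1764 | T(7,3)=274+6·225=1624 | T(7,4)=225+6·85=735 | T(7,5)=85+6·15=175
i=8: T(8,1)=0+7·720=5040 | T(8,2)=720+7·1764=13068 | T(8,3)=1764+7·1624=13132 | T(8,4)=1624+7·735=6769 | T(8,5)=735+7·175=1960
i=9: T(9,2)=5040+8·13068=109584 | T(9,3)=13068+8·13132=118124 | T(9,4)=13132+8·6769=67284 | T(9,5)=6769+8·1960=22449
Read c(9,2) = 109584, c(9,3) = 118124, c(9,4) = 67284, c(9,5) = 22449.

109584, 118124, 67284, 22449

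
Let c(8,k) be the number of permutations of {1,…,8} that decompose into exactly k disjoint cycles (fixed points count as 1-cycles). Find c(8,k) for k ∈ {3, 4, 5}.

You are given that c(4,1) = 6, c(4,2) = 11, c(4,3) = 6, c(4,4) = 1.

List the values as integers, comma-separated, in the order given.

13132, 6769, 1960

row 5: T[5][1]=4·6+0=24  T[5][2]=4·11+6=50  T[5][3]=4·6+11=35  T[5][4]=4·1+6=10  T[5][5]=4·0+1=1
row 6: T[6][1]=5·24+0=120  T[6][2]=5·50+24=274  T[6][3]=5·35+50=225  T[6][4]=5·10+35=85  T[6][5]=5·1+10=15
row 7: T[7][2]=6·274+120=1764  T[7][3]=6·225+274=1624  T[7][4]=6·85+225=735  T[7][5]=6·15+85=175
row 8: T[8][3]=7·1624+1764=13132  T[8][4]=7·735+1624=6769  T[8][5]=7·175+735=1960
Read c(8,3) = 13132, c(8,4) = 6769, c(8,5) = 1960.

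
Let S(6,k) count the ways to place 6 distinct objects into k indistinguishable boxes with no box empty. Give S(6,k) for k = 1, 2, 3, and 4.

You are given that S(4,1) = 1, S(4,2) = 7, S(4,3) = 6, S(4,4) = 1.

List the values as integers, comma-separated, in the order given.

1, 31, 90, 65

row 5: T[5][1]=1·1+0=1  T[5][2]=2·7+1=15  T[5][3]=3·6+7=25  T[5][4]=4·1+6=10
row 6: T[6][1]=1·1+0=1  T[6][2]=2·15+1=31  T[6][3]=3·25+15=90  T[6][4]=4·10+25=65
Read S(6,1) = 1, S(6,2) = 31, S(6,3) = 90, S(6,4) = 65.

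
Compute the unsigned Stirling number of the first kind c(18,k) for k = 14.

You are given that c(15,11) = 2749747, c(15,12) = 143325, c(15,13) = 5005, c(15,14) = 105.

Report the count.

row 16: T[16][12]=15·143325+2749747=4899622  T[16][13]=15·5005+143325=218400  T[16][14]=15·105+5005=6580
row 17: T[17][13]=16·218400+4899622=8394022  T[17][14]=16·6580+218400=323680
row 18: T[18][14]=17·323680+8394022=13896582
Read c(18,14) = 13896582.

13896582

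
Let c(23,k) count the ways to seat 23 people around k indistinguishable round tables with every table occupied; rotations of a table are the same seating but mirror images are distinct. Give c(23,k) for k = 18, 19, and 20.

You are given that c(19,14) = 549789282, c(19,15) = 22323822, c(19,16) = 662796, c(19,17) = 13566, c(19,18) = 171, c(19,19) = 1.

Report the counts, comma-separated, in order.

4546047198, 116896626, 2240315

@20  (20,15):22323822·19+549789282→973941900, (20,16):662796·19+22323822→34916946, (20,17):13566·19+662796→920550, (20,18):171·19+13566→16815, (20,19):1·19+171→190, (20,20):0·19+1→1
@21  (21,16):34916946·20+973941900→1672280820, (21,17):920550·20+34916946→53327946, (21,18):16815·20+920550→1256850, (21,19):190·20+16815→20615, (21,20):1·20+190→210
@22  (22,17):53327946·21+1672280820→2792167686, (22,18):1256850·21+53327946→79721796, (22,19):20615·21+1256850→1689765, (22,20):210·21+20615→25025
@23  (23,18):79721796·22+2792167686→4546047198, (23,19):1689765·22+79721796→116896626, (23,20):25025·22+1689765→2240315
Read c(23,18) = 4546047198, c(23,19) = 116896626, c(23,20) = 2240315.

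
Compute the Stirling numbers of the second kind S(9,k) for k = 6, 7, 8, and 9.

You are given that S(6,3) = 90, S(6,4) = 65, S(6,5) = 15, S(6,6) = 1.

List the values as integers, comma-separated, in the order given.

2646, 462, 36, 1

i=7: T(7,4)=90+4·65=350 | T(7,5)=65+5·15=140 | T(7,6)=15+6·1=21 | T(7,7)=1+7·0=1
i=8: T(8,5)=350+5·140=1050 | T(8,6)=140+6·21=266 | T(8,7)=21+7·1=28 | T(8,8)=1+8·0=1
i=9: T(9,6)=1050+6·266=2646 | T(9,7)=266+7·28=462 | T(9,8)=28+8·1=36 | T(9,9)=1+9·0=1
Read S(9,6) = 2646, S(9,7) = 462, S(9,8) = 36, S(9,9) = 1.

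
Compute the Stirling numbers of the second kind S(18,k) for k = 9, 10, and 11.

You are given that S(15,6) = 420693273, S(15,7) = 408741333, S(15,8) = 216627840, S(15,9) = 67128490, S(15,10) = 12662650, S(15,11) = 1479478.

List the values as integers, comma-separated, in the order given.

@16  (16,7):408741333·7+420693273→3281882604, (16,8):216627840·8+408741333→2141764053, (16,9):67128490·9+216627840→820784250, (16,10):12662650·10+67128490→193754990, (16,11):1479478·11+12662650→28936908
@17  (17,8):2141764053·8+3281882604→20415995028, (17,9):820784250·9+2141764053→9528822303, (17,10):193754990·10+820784250→2758334150, (17,11):28936908·11+193754990→512060978
@18  (18,9):9528822303·9+20415995028→106175395755, (18,10):2758334150·10+9528822303→37112163803, (18,11):512060978·11+2758334150→8391004908
Read S(18,9) = 106175395755, S(18,10) = 37112163803, S(18,11) = 8391004908.

106175395755, 37112163803, 8391004908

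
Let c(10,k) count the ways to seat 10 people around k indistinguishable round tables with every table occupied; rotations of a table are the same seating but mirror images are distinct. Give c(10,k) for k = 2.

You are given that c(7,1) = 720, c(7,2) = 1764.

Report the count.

1026576

i=8: T(8,1)=0+7·720=5040 | T(8,2)=720+7·1764=13068
i=9: T(9,1)=0+8·5040=40320 | T(9,2)=5040+8·13068=109584
i=10: T(10,2)=40320+9·109584=1026576
Read c(10,2) = 1026576.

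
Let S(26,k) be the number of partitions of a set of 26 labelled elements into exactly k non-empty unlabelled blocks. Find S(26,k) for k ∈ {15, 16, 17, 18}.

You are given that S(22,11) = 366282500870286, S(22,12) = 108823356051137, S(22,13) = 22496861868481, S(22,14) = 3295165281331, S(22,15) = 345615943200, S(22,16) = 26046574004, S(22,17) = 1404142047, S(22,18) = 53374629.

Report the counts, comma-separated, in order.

90449030191104000, 12725877242482560, 1343731795378830, 107025546101760

[23] T[23,12]:12*108823356051137+366282500870286=1672162773483930 · T[23,13]:13*22496861868481+108823356051137=401282560341390 · T[23,14]:14*3295165281331+22496861868481=68629175807115 · T[23,15]:15*345615943200+3295165281331=8479404429331 · T[23,16]:16*26046574004+345615943200=762361127264 · T[23,17]:17*1404142047+26046574004=49916988803 · T[23,18]:18*53374629+1404142047=2364885369
[24] T[24,13]:13*401282560341390+1672162773483930=6888836057922000 · T[24,14]:14*68629175807115+401282560341390=1362091021641000 · T[24,15]:15*8479404429331+68629175807115=195820242247080 · T[24,16]:16*762361127264+8479404429331=20677182465555 · T[24,17]:17*49916988803+762361127264=1610949936915 · T[24,18]:18*2364885369+49916988803=92484925445
[25] T[25,14]:14*1362091021641000+6888836057922000=25958110360896000 · T[25,15]:15*195820242247080+1362091021641000=4299394655347200 · T[25,16]:16*20677182465555+195820242247080=526655161695960 · T[25,17]:17*1610949936915+20677182465555=48063331393110 · T[25,18]:18*92484925445+1610949936915=3275678594925
[26] T[26,15]:15*4299394655347200+25958110360896000=90449030191104000 · T[26,16]:16*526655161695960+4299394655347200=12725877242482560 · T[26,17]:17*48063331393110+526655161695960=1343731795378830 · T[26,18]:18*3275678594925+48063331393110=107025546101760
Read S(26,15) = 90449030191104000, S(26,16) = 12725877242482560, S(26,17) = 1343731795378830, S(26,18) = 107025546101760.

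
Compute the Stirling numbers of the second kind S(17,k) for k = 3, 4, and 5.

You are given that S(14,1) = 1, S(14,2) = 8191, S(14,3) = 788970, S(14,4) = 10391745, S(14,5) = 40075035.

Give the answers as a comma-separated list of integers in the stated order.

21457825, 694337290, 5652751651

[15] T[15,1]:1*1+0=1 · T[15,2]:2*8191+1=16383 · T[15,3]:3*788970+8191=2375101 · T[15,4]:4*10391745+788970=42355950 · T[15,5]:5*40075035+10391745=210766920
[16] T[16,2]:2*16383+1=32767 · T[16,3]:3*2375101+16383=7141686 · T[16,4]:4*42355950+2375101=171798901 · T[16,5]:5*210766920+42355950=1096190550
[17] T[17,3]:3*7141686+32767=21457825 · T[17,4]:4*171798901+7141686=694337290 · T[17,5]:5*1096190550+171798901=5652751651
Read S(17,3) = 21457825, S(17,4) = 694337290, S(17,5) = 5652751651.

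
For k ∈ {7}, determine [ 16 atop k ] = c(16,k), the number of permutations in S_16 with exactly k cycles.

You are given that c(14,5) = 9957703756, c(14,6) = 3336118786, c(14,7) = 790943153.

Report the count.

[15] T[15,6]:14*3336118786+9957703756=56663366760 · T[15,7]:14*790943153+3336118786=14409322928
[16] T[16,7]:15*14409322928+56663366760=272803210680
Read c(16,7) = 272803210680.

272803210680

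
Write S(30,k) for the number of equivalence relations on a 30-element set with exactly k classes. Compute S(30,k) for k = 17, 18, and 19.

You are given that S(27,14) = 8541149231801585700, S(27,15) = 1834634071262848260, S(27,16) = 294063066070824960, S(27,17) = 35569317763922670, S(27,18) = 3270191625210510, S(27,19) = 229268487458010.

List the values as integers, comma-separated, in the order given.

i=28: T(28,15)=8541149231801585700+15·1834634071262848260=36060660300744309600 | T(28,16)=1834634071262848260+16·294063066070824960=6539643128396047620 | T(28,17)=294063066070824960+17·35569317763922670=898741468057510350 | T(28,18)=35569317763922670+18·3270191625210510=94432767017711850 | T(28,19)=3270191625210510+19·229268487458010=7626292886912700
i=29: T(29,16)=36060660300744309600+16·6539643128396047620=140694950355081071520 | T(29,17)=6539643128396047620+17·898741468057510350=21818248085373723570 | T(29,18)=898741468057510350+18·94432767017711850=2598531274376323650 | T(29,19)=94432767017711850+19·7626292886912700=239332331869053150
i=30: T(30,17)=140694950355081071520+17·21818248085373723570=511605167806434372210 | T(30,18)=21818248085373723570+18·2598531274376323650=68591811024147549270 | T(30,19)=2598531274376323650+19·239332331869053150=7145845579888333500
Read S(30,17) = 511605167806434372210, S(30,18) = 68591811024147549270, S(30,19) = 7145845579888333500.

511605167806434372210, 68591811024147549270, 7145845579888333500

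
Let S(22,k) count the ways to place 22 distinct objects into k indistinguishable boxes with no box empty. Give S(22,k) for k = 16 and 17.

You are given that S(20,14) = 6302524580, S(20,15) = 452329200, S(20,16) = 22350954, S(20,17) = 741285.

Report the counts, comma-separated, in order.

26046574004, 1404142047

i=21: T(21,15)=6302524580+15·452329200=13087462580 | T(21,16)=452329200+16·22350954=809944464 | T(21,17)=22350954+17·741285=34952799
i=22: T(22,16)=13087462580+16·809944464=26046574004 | T(22,17)=809944464+17·34952799=1404142047
Read S(22,16) = 26046574004, S(22,17) = 1404142047.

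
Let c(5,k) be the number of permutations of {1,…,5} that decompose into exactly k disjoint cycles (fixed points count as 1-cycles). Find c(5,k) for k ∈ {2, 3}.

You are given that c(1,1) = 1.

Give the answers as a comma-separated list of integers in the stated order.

i=2: T(2,1)=0+1·1=1 | T(2,2)=1+1·0=1
i=3: T(3,1)=0+2·1=2 | T(3,2)=1+2·1=3 | T(3,3)=1+2·0=1
i=4: T(4,1)=0+3·2=6 | T(4,2)=2+3·3=11 | T(4,3)=3+3·1=6
i=5: T(5,2)=6+4·11=50 | T(5,3)=11+4·6=35
Read c(5,2) = 50, c(5,3) = 35.

50, 35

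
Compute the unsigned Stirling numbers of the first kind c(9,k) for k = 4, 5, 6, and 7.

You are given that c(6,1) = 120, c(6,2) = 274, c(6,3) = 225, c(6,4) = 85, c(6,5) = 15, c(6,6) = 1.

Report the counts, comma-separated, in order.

[7] T[7,2]:6*274+120=1764 · T[7,3]:6*225+274=1624 · T[7,4]:6*85+225=735 · T[7,5]:6*15+85=175 · T[7,6]:6*1+15=21 · T[7,7]:6*0+1=1
[8] T[8,3]:7*1624+1764=13132 · T[8,4]:7*735+1624=6769 · T[8,5]:7*175+735=1960 · T[8,6]:7*21+175=322 · T[8,7]:7*1+21=28
[9] T[9,4]:8*6769+13132=67284 · T[9,5]:8*1960+6769=22449 · T[9,6]:8*322+1960=4536 · T[9,7]:8*28+322=546
Read c(9,4) = 67284, c(9,5) = 22449, c(9,6) = 4536, c(9,7) = 546.

67284, 22449, 4536, 546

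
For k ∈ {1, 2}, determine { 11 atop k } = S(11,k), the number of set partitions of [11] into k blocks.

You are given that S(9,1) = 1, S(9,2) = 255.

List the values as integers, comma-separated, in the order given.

@10  (10,1):1·1+0→1, (10,2):255·2+1→511
@11  (11,1):1·1+0→1, (11,2):511·2+1→1023
Read S(11,1) = 1, S(11,2) = 1023.

1, 1023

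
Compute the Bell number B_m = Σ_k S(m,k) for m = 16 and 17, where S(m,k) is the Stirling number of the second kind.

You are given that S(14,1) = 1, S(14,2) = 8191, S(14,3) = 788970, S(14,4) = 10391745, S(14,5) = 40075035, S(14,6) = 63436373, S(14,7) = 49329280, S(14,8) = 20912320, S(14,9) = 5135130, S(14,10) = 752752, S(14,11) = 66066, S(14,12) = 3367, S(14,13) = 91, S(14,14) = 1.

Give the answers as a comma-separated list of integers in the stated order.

10480142147, 82864869804

i=15: T(15,1)=0+1·1=1 | T(15,2)=1+2·8191=16383 | T(15,3)=8191+3·788970=2375101 | T(15,4)=788970+4·10391745=42355950 | T(15,5)=10391745+5·40075035=210766920 | T(15,6)=40075035+6·63436373=420693273 | T(15,7)=63436373+7·49329280=408741333 | T(15,8)=49329280+8·20912320=216627840 | T(15,9)=20912320+9·5135130=67128490 | T(15,10)=5135130+10·752752=12662650 | T(15,11)=752752+11·66066=1479478 | T(15,12)=66066+12·3367=106470 | T(15,13)=3367+13·91=4550 | T(15,14)=91+14·1=105 | T(15,15)=1+15·0=1
i=16: T(16,1)=0+1·1=1 | T(16,2)=1+2·16383=32767 | T(16,3)=16383+3·2375101=7141686 | T(16,4)=2375101+4·42355950=171798901 | T(16,5)=42355950+5·210766920=1096190550 | T(16,6)=210766920+6·420693273=2734926558 | T(16,7)=420693273+7·408741333=3281882604 | T(16,8)=408741333+8·216627840=2141764053 | T(16,9)=216627840+9·67128490=820784250 | T(16,10)=67128490+10·12662650=193754990 | T(16,11)=12662650+11·1479478=28936908 | T(16,12)=1479478+12·106470=2757118 | T(16,13)=106470+13·4550=165620 | T(16,14)=4550+14·105=6020 | T(16,15)=105+15·1=120 | T(16,16)=1+16·0=1
i=17: T(17,1)=0+1·1=1 | T(17,2)=1+2·32767=65535 | T(17,3)=32767+3·7141686=21457825 | T(17,4)=7141686+4·171798901=694337290 | T(17,5)=171798901+5·1096190550=5652751651 | T(17,6)=1096190550+6·2734926558=17505749898 | T(17,7)=2734926558+7·3281882604=25708104786 | T(17,8)=3281882604+8·2141764053=20415995028 | T(17,9)=2141764053+9·820784250=9528822303 | T(17,10)=820784250+10·193754990=2758334150 | T(17,11)=193754990+11·28936908=512060978 | T(17,12)=28936908+12·2757118=62022324 | T(17,13)=2757118+13·165620=4910178 | T(17,14)=165620+14·6020=249900 | T(17,15)=6020+15·120=7820 | T(17,16)=120+16·1=136 | T(17,17)=1+17·0=1
B_16 = ΣS(16,k) = 1+32767+7141686+171798901+1096190550+2734926558+3281882604+2141764053+820784250+193754990+28936908+2757118+165620+6020+120+1 = 10480142147
B_17 = ΣS(17,k) = 1+65535+21457825+694337290+5652751651+17505749898+25708104786+20415995028+9528822303+2758334150+512060978+62022324+4910178+249900+7820+136+1 = 82864869804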